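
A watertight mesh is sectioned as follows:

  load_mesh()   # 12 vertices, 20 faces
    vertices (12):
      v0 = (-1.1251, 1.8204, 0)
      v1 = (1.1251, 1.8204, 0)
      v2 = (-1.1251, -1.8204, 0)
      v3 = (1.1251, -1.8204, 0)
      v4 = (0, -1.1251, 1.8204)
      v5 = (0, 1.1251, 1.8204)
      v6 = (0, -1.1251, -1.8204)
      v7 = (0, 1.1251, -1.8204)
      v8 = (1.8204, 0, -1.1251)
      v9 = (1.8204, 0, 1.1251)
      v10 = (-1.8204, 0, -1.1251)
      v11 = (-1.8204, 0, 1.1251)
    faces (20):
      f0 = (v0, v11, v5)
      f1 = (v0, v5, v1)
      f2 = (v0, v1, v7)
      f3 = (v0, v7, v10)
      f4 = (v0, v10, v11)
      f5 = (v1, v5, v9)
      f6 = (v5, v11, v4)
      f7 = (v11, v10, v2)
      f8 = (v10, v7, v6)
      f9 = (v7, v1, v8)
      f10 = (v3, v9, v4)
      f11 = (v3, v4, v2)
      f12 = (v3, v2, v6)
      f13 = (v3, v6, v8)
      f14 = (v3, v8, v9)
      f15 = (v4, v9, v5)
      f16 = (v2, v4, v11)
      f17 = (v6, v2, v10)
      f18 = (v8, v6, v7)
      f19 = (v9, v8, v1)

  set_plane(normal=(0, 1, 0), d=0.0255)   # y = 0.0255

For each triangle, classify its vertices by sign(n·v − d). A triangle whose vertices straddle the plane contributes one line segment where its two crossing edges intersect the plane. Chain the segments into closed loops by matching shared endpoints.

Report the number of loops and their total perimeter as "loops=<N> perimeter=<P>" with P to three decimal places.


loops=1 perimeter=12.234

Straddling triangles (10 of 20):
  (v0,v11,v5) [+-+] → (-1.81066, 0.0255, 1.10934)–(-1.77914, 0.0255, 1.14086)  len=0.0446
  (v0,v7,v10) [++-] → (-1.77914, 0.0255, -1.14086)–(-1.81066, 0.0255, -1.10934)  len=0.0446
  (v0,v10,v11) [+--] → (-1.81066, 0.0255, -1.10934)–(-1.81066, 0.0255, 1.10934)  len=2.2187
  (v1,v5,v9) [++-] → (1.77914, 0.0255, 1.14086)–(1.81066, 0.0255, 1.10934)  len=0.0446
  (v5,v11,v4) [+--] → (-1.77914, 0.0255, 1.14086)–(0, 0.0255, 1.8204)  len=1.9045
  (v10,v7,v6) [-+-] → (-1.77914, 0.0255, -1.14086)–(0, 0.0255, -1.8204)  len=1.9045
  (v7,v1,v8) [++-] → (1.81066, 0.0255, -1.10934)–(1.77914, 0.0255, -1.14086)  len=0.0446
  (v4,v9,v5) [--+] → (1.77914, 0.0255, 1.14086)–(0, 0.0255, 1.8204)  len=1.9045
  (v8,v6,v7) [--+] → (0, 0.0255, -1.8204)–(1.77914, 0.0255, -1.14086)  len=1.9045
  (v9,v8,v1) [--+] → (1.81066, 0.0255, -1.10934)–(1.81066, 0.0255, 1.10934)  len=2.2187

Chained into 1 loop(s):
  loop 1: 10 segments, perimeter = 12.2337
Total perimeter = 12.234


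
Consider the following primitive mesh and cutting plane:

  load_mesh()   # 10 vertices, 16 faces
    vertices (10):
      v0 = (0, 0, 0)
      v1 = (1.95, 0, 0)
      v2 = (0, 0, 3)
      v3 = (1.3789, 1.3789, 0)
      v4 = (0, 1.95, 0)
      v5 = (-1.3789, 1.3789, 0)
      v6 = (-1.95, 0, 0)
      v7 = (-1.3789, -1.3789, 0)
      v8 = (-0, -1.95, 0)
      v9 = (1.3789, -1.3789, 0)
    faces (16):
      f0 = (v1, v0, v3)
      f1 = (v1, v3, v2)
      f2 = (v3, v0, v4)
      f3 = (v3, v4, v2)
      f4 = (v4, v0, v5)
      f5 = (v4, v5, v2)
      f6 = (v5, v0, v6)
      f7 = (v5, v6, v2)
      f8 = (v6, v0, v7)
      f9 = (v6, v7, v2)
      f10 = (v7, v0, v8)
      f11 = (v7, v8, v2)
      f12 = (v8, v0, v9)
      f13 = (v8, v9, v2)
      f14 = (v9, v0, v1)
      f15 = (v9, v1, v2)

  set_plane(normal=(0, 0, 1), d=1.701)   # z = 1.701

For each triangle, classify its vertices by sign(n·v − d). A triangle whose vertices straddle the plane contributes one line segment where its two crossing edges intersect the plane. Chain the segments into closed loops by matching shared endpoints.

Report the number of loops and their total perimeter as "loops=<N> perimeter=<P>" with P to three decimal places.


loops=1 perimeter=5.170

Straddling triangles (8 of 16):
  (v1,v3,v2) [--+] → (0.597064, 0.597064, 1.701)–(0.84435, 0, 1.701)  len=0.6462
  (v3,v4,v2) [--+] → (0, 0.84435, 1.701)–(0.597064, 0.597064, 1.701)  len=0.6462
  (v4,v5,v2) [--+] → (-0.597064, 0.597064, 1.701)–(0, 0.84435, 1.701)  len=0.6462
  (v5,v6,v2) [--+] → (-0.84435, 0, 1.701)–(-0.597064, 0.597064, 1.701)  len=0.6462
  (v6,v7,v2) [--+] → (-0.597064, -0.597064, 1.701)–(-0.84435, 0, 1.701)  len=0.6462
  (v7,v8,v2) [--+] → (0, -0.84435, 1.701)–(-0.597064, -0.597064, 1.701)  len=0.6462
  (v8,v9,v2) [--+] → (0.597064, -0.597064, 1.701)–(0, -0.84435, 1.701)  len=0.6462
  (v9,v1,v2) [--+] → (0.84435, 0, 1.701)–(0.597064, -0.597064, 1.701)  len=0.6462

Chained into 1 loop(s):
  loop 1: 8 segments, perimeter = 5.1700
Total perimeter = 5.170


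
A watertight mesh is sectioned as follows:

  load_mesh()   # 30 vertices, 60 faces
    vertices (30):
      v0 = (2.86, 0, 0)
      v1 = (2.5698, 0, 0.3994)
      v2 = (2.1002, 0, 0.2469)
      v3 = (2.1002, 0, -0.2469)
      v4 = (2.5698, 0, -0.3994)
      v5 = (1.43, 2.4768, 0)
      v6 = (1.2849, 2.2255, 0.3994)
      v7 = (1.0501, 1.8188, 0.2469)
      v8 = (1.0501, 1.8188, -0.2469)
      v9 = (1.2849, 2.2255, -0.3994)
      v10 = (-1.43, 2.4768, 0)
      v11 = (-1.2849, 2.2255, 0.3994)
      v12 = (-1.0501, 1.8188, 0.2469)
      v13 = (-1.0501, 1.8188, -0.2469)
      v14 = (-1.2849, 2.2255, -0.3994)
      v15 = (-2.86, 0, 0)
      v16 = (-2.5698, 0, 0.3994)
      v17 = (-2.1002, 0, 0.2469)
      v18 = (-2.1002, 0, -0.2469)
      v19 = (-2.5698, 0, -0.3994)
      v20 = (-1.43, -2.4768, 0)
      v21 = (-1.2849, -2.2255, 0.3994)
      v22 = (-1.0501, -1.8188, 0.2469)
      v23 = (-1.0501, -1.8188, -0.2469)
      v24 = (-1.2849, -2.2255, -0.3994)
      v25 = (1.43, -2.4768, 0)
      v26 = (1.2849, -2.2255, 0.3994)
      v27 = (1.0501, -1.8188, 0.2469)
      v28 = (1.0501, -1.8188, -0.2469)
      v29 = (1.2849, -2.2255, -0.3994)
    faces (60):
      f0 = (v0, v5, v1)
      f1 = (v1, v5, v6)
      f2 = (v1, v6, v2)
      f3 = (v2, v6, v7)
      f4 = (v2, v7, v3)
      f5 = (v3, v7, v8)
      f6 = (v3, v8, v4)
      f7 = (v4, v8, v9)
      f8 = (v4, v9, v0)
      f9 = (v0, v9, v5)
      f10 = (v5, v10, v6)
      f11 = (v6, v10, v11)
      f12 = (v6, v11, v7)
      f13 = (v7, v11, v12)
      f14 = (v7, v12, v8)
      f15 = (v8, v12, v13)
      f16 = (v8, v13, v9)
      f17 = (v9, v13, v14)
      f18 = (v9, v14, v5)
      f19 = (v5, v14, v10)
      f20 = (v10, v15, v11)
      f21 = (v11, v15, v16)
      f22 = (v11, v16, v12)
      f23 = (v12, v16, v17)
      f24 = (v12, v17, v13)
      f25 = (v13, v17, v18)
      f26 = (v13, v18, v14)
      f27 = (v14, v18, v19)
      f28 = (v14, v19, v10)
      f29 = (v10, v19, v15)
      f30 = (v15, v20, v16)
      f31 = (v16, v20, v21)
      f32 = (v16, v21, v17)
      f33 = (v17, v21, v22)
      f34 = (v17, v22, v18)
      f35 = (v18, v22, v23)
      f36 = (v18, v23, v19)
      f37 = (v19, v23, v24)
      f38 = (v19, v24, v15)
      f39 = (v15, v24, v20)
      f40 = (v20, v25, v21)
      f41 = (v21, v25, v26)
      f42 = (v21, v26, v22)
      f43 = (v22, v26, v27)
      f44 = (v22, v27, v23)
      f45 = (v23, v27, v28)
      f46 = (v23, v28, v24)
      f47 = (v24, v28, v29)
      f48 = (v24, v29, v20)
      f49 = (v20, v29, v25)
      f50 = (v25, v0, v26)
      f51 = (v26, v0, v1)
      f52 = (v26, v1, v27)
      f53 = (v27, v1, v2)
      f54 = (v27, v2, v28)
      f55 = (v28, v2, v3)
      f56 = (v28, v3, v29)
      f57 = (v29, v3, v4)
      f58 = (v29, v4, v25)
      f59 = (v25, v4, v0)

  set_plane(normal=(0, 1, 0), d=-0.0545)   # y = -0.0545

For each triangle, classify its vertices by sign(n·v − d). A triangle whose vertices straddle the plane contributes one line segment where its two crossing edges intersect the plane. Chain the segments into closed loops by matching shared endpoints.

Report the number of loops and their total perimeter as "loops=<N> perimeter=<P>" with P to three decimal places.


loops=2 perimeter=4.937

Straddling triangles (20 of 60):
  (v15,v20,v16) [+-+] → (-2.82853, -0.0545, 0)–(-2.54472, -0.0545, 0.390612)  len=0.4828
  (v16,v20,v21) [+--] → (-2.54472, -0.0545, 0.390612)–(-2.53833, -0.0545, 0.3994)  len=0.0109
  (v16,v21,v17) [+-+] → (-2.53833, -0.0545, 0.3994)–(-2.08023, -0.0545, 0.250635)  len=0.4817
  (v17,v21,v22) [+--] → (-2.08023, -0.0545, 0.250635)–(-2.06873, -0.0545, 0.2469)  len=0.0121
  (v17,v22,v18) [+-+] → (-2.06873, -0.0545, 0.2469)–(-2.06873, -0.0545, -0.232103)  len=0.4790
  (v18,v22,v23) [+--] → (-2.06873, -0.0545, -0.232103)–(-2.06873, -0.0545, -0.2469)  len=0.0148
  (v18,v23,v19) [+-+] → (-2.06873, -0.0545, -0.2469)–(-2.52426, -0.0545, -0.39483)  len=0.4789
  (v19,v23,v24) [+--] → (-2.52426, -0.0545, -0.39483)–(-2.53833, -0.0545, -0.3994)  len=0.0148
  (v19,v24,v15) [+-+] → (-2.53833, -0.0545, -0.3994)–(-2.82143, -0.0545, -0.00978086)  len=0.4816
  (v15,v24,v20) [+--] → (-2.82143, -0.0545, -0.00978086)–(-2.82853, -0.0545, 0)  len=0.0121
  (v25,v0,v26) [-+-] → (2.82853, -0.0545, 0)–(2.82143, -0.0545, 0.00978086)  len=0.0121
  (v26,v0,v1) [-++] → (2.82143, -0.0545, 0.00978086)–(2.53833, -0.0545, 0.3994)  len=0.4816
  (v26,v1,v27) [-+-] → (2.53833, -0.0545, 0.3994)–(2.52426, -0.0545, 0.39483)  len=0.0148
  (v27,v1,v2) [-++] → (2.52426, -0.0545, 0.39483)–(2.06873, -0.0545, 0.2469)  len=0.4789
  (v27,v2,v28) [-+-] → (2.06873, -0.0545, 0.2469)–(2.06873, -0.0545, 0.232103)  len=0.0148
  (v28,v2,v3) [-++] → (2.06873, -0.0545, 0.232103)–(2.06873, -0.0545, -0.2469)  len=0.4790
  (v28,v3,v29) [-+-] → (2.06873, -0.0545, -0.2469)–(2.08023, -0.0545, -0.250635)  len=0.0121
  (v29,v3,v4) [-++] → (2.08023, -0.0545, -0.250635)–(2.53833, -0.0545, -0.3994)  len=0.4817
  (v29,v4,v25) [-+-] → (2.53833, -0.0545, -0.3994)–(2.54472, -0.0545, -0.390612)  len=0.0109
  (v25,v4,v0) [-++] → (2.54472, -0.0545, -0.390612)–(2.82853, -0.0545, 0)  len=0.4828

Chained into 2 loop(s):
  loop 1: 10 segments, perimeter = 2.4687
  loop 2: 10 segments, perimeter = 2.4687
Total perimeter = 4.937


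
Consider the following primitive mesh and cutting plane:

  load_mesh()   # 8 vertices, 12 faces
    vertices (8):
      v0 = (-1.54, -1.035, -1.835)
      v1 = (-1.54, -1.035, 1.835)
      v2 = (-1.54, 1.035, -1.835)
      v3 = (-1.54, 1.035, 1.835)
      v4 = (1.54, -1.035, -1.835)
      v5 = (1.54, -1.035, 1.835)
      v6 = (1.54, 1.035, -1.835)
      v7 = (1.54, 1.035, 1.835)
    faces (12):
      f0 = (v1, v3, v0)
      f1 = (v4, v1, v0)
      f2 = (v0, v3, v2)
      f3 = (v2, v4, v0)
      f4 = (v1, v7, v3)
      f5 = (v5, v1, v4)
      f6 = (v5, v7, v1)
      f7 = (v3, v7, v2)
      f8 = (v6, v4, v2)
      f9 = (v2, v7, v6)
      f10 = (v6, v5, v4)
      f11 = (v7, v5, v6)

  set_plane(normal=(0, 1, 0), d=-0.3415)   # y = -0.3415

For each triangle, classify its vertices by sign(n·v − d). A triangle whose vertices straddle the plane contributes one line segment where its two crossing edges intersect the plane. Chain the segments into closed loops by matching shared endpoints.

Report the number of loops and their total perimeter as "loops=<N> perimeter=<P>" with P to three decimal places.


loops=1 perimeter=13.500

Straddling triangles (8 of 12):
  (v1,v3,v0) [-+-] → (-1.54, -0.3415, 1.835)–(-1.54, -0.3415, -0.605461)  len=2.4405
  (v0,v3,v2) [-++] → (-1.54, -0.3415, -0.605461)–(-1.54, -0.3415, -1.835)  len=1.2295
  (v2,v4,v0) [+--] → (0.508126, -0.3415, -1.835)–(-1.54, -0.3415, -1.835)  len=2.0481
  (v1,v7,v3) [-++] → (-0.508126, -0.3415, 1.835)–(-1.54, -0.3415, 1.835)  len=1.0319
  (v5,v7,v1) [-+-] → (1.54, -0.3415, 1.835)–(-0.508126, -0.3415, 1.835)  len=2.0481
  (v6,v4,v2) [+-+] → (1.54, -0.3415, -1.835)–(0.508126, -0.3415, -1.835)  len=1.0319
  (v6,v5,v4) [+--] → (1.54, -0.3415, 0.605461)–(1.54, -0.3415, -1.835)  len=2.4405
  (v7,v5,v6) [+-+] → (1.54, -0.3415, 1.835)–(1.54, -0.3415, 0.605461)  len=1.2295

Chained into 1 loop(s):
  loop 1: 8 segments, perimeter = 13.5000
Total perimeter = 13.500


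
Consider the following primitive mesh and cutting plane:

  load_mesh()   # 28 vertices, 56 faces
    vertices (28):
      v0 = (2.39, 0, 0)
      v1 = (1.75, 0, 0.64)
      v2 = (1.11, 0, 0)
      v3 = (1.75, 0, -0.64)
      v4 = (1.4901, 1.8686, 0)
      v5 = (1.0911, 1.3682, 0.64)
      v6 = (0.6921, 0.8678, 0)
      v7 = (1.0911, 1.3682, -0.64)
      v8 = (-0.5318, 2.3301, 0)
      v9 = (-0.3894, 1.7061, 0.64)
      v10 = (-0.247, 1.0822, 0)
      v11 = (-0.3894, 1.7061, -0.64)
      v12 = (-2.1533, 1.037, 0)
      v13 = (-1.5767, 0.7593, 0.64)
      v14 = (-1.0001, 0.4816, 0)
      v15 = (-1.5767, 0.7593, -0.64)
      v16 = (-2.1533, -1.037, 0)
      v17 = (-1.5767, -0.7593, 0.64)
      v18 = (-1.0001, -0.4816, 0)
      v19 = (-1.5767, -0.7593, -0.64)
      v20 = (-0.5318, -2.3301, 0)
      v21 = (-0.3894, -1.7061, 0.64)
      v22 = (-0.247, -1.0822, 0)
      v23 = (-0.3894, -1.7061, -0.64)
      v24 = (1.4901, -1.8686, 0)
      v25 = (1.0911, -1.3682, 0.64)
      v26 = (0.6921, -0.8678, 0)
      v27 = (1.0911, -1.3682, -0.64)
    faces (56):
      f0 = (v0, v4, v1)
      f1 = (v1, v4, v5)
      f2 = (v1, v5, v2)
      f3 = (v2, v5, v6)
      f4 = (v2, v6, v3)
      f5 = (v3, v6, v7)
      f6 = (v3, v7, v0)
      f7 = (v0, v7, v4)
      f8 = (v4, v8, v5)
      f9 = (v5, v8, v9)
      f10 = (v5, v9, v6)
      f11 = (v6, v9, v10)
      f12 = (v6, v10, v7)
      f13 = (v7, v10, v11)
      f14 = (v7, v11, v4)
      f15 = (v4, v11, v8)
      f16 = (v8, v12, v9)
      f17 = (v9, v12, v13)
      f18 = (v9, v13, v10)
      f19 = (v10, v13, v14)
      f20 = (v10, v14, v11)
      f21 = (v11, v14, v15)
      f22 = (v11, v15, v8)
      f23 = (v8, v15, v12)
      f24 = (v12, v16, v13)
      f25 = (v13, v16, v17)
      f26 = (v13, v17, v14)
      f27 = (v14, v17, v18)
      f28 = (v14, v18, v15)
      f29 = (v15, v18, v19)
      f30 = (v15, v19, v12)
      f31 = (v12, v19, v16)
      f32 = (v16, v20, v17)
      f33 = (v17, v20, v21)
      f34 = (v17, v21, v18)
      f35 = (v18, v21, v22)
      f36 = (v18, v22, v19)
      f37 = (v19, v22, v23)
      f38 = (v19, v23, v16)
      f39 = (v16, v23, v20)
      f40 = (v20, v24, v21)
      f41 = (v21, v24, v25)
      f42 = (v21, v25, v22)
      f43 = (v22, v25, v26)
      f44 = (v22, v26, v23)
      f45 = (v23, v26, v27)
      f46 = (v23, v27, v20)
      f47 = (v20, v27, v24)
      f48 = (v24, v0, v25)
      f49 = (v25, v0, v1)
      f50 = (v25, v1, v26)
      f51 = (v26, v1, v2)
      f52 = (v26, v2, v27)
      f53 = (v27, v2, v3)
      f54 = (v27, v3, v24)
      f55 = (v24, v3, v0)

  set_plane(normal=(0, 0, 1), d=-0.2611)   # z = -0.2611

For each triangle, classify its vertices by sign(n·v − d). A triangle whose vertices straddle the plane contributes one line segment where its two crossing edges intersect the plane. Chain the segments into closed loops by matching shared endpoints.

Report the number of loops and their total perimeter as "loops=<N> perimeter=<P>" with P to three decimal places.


loops=2 perimeter=21.260

Straddling triangles (28 of 56):
  (v2,v6,v3) [++-] → (1.12369, 0.513765, -0.2611)–(1.3711, 0, -0.2611)  len=0.5702
  (v3,v6,v7) [-+-] → (1.12369, 0.513765, -0.2611)–(0.85488, 1.07195, -0.2611)  len=0.6195
  (v3,v7,v0) [--+] → (1.86009, 0.558183, -0.2611)–(2.1289, 0, -0.2611)  len=0.6195
  (v0,v7,v4) [+-+] → (1.86009, 0.558183, -0.2611)–(1.32732, 1.66445, -0.2611)  len=1.2279
  (v6,v10,v7) [++-] → (0.298903, 1.19888, -0.2611)–(0.85488, 1.07195, -0.2611)  len=0.5703
  (v7,v10,v11) [-+-] → (0.298903, 1.19888, -0.2611)–(-0.305095, 1.33673, -0.2611)  len=0.6195
  (v7,v11,v4) [--+] → (0.723323, 1.80231, -0.2611)–(1.32732, 1.66445, -0.2611)  len=0.6195
  (v4,v11,v8) [+-+] → (0.723323, 1.80231, -0.2611)–(-0.473705, 2.07553, -0.2611)  len=1.2278
  (v10,v14,v11) [++-] → (-0.750953, 0.981158, -0.2611)–(-0.305095, 1.33673, -0.2611)  len=0.5703
  (v11,v14,v15) [-+-] → (-0.750953, 0.981158, -0.2611)–(-1.23533, 0.594893, -0.2611)  len=0.6195
  (v11,v15,v8) [--+] → (-0.958087, 1.68926, -0.2611)–(-0.473705, 2.07553, -0.2611)  len=0.6195
  (v8,v15,v12) [+-+] → (-0.958087, 1.68926, -0.2611)–(-1.91807, 0.923707, -0.2611)  len=1.2279
  (v14,v18,v15) [++-] → (-1.23533, 0.0246484, -0.2611)–(-1.23533, 0.594893, -0.2611)  len=0.5702
  (v15,v18,v19) [-+-] → (-1.23533, 0.0246484, -0.2611)–(-1.23533, -0.594893, -0.2611)  len=0.6195
  (v15,v19,v12) [--+] → (-1.91807, 0.304166, -0.2611)–(-1.91807, 0.923707, -0.2611)  len=0.6195
  (v12,v19,v16) [+-+] → (-1.91807, 0.304166, -0.2611)–(-1.91807, -0.923707, -0.2611)  len=1.2279
  (v18,v22,v19) [++-] → (-0.789476, -0.950467, -0.2611)–(-1.23533, -0.594893, -0.2611)  len=0.5703
  (v19,v22,v23) [-+-] → (-0.789476, -0.950467, -0.2611)–(-0.305095, -1.33673, -0.2611)  len=0.6195
  (v19,v23,v16) [--+] → (-1.43368, -1.30997, -0.2611)–(-1.91807, -0.923707, -0.2611)  len=0.6195
  (v16,v23,v20) [+-+] → (-1.43368, -1.30997, -0.2611)–(-0.473705, -2.07553, -0.2611)  len=1.2279
  (v22,v26,v23) [++-] → (0.250882, -1.2098, -0.2611)–(-0.305095, -1.33673, -0.2611)  len=0.5703
  (v23,v26,v27) [-+-] → (0.250882, -1.2098, -0.2611)–(0.85488, -1.07195, -0.2611)  len=0.6195
  (v23,v27,v20) [--+] → (0.130292, -1.93767, -0.2611)–(-0.473705, -2.07553, -0.2611)  len=0.6195
  (v20,v27,v24) [+-+] → (0.130292, -1.93767, -0.2611)–(1.32732, -1.66445, -0.2611)  len=1.2278
  (v26,v2,v27) [++-] → (1.10229, -0.558183, -0.2611)–(0.85488, -1.07195, -0.2611)  len=0.5702
  (v27,v2,v3) [-+-] → (1.10229, -0.558183, -0.2611)–(1.3711, 0, -0.2611)  len=0.6195
  (v27,v3,v24) [--+] → (1.59613, -1.10627, -0.2611)–(1.32732, -1.66445, -0.2611)  len=0.6195
  (v24,v3,v0) [+-+] → (1.59613, -1.10627, -0.2611)–(2.1289, 0, -0.2611)  len=1.2279

Chained into 2 loop(s):
  loop 1: 14 segments, perimeter = 8.3286
  loop 2: 14 segments, perimeter = 12.9317
Total perimeter = 21.260


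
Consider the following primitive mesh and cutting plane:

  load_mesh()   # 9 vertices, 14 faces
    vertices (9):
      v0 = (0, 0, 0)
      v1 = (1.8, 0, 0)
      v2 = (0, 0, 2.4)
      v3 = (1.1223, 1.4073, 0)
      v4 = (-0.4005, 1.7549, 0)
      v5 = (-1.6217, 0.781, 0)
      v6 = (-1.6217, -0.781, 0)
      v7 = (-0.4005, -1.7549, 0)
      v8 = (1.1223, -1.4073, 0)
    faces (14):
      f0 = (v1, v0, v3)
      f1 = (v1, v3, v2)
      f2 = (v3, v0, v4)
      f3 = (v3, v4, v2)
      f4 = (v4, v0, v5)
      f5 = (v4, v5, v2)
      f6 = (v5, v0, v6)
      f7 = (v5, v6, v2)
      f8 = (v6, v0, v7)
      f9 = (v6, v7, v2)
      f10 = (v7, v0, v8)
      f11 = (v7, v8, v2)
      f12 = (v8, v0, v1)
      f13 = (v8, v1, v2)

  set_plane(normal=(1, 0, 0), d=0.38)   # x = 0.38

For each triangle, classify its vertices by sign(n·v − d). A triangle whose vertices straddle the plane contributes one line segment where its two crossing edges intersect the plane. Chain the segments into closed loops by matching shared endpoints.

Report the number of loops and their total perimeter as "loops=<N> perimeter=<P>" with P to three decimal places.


Straddling triangles (8 of 14):
  (v1,v0,v3) [+-+] → (0.38, 0, 0)–(0.38, 0.476498, 0)  len=0.4765
  (v1,v3,v2) [++-] → (0.38, 0.476498, 1.58738)–(0.38, 0, 1.89333)  len=0.5663
  (v3,v0,v4) [+--] → (0.38, 0.476498, 0)–(0.38, 1.57674, 0)  len=1.1002
  (v3,v4,v2) [+--] → (0.38, 1.57674, 0)–(0.38, 0.476498, 1.58738)  len=1.9314
  (v7,v0,v8) [--+] → (0.38, -0.476498, 0)–(0.38, -1.57674, 0)  len=1.1002
  (v7,v8,v2) [-+-] → (0.38, -1.57674, 0)–(0.38, -0.476498, 1.58738)  len=1.9314
  (v8,v0,v1) [+-+] → (0.38, -0.476498, 0)–(0.38, 0, 0)  len=0.4765
  (v8,v1,v2) [++-] → (0.38, 0, 1.89333)–(0.38, -0.476498, 1.58738)  len=0.5663

Chained into 1 loop(s):
  loop 1: 8 segments, perimeter = 8.1488
Total perimeter = 8.149

loops=1 perimeter=8.149


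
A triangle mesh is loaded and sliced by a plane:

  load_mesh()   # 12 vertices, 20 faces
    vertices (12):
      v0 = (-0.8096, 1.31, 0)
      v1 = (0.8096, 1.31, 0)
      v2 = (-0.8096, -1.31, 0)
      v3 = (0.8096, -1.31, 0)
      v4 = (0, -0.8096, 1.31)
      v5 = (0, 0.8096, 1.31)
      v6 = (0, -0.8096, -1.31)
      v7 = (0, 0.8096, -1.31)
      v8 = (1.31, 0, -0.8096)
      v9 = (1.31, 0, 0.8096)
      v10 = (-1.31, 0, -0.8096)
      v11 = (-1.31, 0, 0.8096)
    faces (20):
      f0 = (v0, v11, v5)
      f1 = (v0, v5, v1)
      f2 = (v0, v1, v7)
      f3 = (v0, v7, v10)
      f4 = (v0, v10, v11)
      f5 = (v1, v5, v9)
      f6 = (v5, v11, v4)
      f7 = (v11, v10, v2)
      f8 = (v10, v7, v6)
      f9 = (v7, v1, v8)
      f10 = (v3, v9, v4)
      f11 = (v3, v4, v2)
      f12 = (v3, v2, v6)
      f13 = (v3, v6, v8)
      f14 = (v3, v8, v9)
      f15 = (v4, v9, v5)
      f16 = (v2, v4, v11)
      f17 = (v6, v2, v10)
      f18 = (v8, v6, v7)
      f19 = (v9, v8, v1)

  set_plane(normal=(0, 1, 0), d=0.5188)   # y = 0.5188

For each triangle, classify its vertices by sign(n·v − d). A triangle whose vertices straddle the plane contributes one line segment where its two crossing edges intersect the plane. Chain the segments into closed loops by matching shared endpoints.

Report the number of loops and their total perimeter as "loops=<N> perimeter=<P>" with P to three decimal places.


loops=1 perimeter=7.598

Straddling triangles (10 of 20):
  (v0,v11,v5) [+-+] → (-1.11183, 0.5188, 0.488974)–(-0.470539, 0.5188, 1.13026)  len=0.9069
  (v0,v7,v10) [++-] → (-0.470539, 0.5188, -1.13026)–(-1.11183, 0.5188, -0.488974)  len=0.9069
  (v0,v10,v11) [+--] → (-1.11183, 0.5188, -0.488974)–(-1.11183, 0.5188, 0.488974)  len=0.9779
  (v1,v5,v9) [++-] → (0.470539, 0.5188, 1.13026)–(1.11183, 0.5188, 0.488974)  len=0.9069
  (v5,v11,v4) [+--] → (-0.470539, 0.5188, 1.13026)–(0, 0.5188, 1.31)  len=0.5037
  (v10,v7,v6) [-+-] → (-0.470539, 0.5188, -1.13026)–(0, 0.5188, -1.31)  len=0.5037
  (v7,v1,v8) [++-] → (1.11183, 0.5188, -0.488974)–(0.470539, 0.5188, -1.13026)  len=0.9069
  (v4,v9,v5) [--+] → (0.470539, 0.5188, 1.13026)–(0, 0.5188, 1.31)  len=0.5037
  (v8,v6,v7) [--+] → (0, 0.5188, -1.31)–(0.470539, 0.5188, -1.13026)  len=0.5037
  (v9,v8,v1) [--+] → (1.11183, 0.5188, -0.488974)–(1.11183, 0.5188, 0.488974)  len=0.9779

Chained into 1 loop(s):
  loop 1: 10 segments, perimeter = 7.5984
Total perimeter = 7.598


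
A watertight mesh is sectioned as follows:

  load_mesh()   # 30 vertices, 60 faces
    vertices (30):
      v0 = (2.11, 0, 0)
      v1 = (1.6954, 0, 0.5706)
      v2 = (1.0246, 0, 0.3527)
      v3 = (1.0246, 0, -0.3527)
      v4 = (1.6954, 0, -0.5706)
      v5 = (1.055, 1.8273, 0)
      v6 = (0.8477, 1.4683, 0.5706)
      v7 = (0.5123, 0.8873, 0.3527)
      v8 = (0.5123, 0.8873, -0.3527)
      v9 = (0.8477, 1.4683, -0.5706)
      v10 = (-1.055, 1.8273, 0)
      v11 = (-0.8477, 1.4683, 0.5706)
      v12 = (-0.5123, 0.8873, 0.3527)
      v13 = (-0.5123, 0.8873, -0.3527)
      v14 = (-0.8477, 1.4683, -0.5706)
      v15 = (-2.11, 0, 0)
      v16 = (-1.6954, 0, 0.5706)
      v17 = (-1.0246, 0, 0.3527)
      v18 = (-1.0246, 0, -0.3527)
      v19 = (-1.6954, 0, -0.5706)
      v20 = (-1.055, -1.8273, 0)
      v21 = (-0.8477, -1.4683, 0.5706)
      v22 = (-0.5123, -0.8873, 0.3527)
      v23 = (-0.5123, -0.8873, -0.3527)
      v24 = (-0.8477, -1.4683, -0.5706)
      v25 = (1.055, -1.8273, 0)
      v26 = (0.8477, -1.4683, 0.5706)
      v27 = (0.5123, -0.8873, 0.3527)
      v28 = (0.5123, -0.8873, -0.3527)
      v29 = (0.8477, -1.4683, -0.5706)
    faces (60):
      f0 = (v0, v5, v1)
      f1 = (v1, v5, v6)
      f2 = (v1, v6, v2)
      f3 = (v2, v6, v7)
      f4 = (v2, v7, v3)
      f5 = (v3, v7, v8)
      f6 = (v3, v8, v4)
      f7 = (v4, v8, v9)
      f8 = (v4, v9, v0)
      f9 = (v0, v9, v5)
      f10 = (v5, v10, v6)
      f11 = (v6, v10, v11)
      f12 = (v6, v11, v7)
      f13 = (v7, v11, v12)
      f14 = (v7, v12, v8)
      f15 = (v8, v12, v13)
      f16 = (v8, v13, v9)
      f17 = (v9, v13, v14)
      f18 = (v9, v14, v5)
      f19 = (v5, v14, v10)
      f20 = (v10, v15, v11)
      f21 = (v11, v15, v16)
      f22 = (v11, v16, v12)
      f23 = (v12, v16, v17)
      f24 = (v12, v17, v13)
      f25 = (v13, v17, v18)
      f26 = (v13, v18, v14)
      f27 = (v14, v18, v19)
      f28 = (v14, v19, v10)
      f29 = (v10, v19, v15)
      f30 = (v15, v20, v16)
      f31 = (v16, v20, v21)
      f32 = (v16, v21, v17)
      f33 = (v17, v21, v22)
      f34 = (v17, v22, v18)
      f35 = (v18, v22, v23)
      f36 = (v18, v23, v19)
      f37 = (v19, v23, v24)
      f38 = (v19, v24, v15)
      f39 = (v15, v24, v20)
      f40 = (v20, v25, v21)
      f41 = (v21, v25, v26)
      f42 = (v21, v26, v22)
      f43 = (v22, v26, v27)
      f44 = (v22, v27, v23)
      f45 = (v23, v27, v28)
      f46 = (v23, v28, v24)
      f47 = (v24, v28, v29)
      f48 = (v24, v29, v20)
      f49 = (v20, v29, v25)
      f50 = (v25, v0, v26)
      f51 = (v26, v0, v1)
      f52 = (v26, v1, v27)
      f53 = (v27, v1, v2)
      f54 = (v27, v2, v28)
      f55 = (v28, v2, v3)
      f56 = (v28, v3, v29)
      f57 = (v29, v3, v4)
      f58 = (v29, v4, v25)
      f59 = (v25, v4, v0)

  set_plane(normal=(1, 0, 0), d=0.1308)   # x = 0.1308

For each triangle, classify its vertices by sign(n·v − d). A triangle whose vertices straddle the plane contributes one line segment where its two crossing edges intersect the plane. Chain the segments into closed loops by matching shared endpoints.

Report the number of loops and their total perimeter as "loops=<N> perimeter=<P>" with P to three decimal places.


Straddling triangles (20 of 60):
  (v5,v10,v6) [+-+] → (0.1308, 1.8273, 0)–(0.1308, 1.60356, 0.355609)  len=0.4201
  (v6,v10,v11) [+--] → (0.1308, 1.60356, 0.355609)–(0.1308, 1.4683, 0.5706)  len=0.2540
  (v6,v11,v7) [+-+] → (0.1308, 1.4683, 0.5706)–(0.1308, 1.05028, 0.413824)  len=0.4465
  (v7,v11,v12) [+--] → (0.1308, 1.05028, 0.413824)–(0.1308, 0.8873, 0.3527)  len=0.1741
  (v7,v12,v8) [+-+] → (0.1308, 0.8873, 0.3527)–(0.1308, 0.8873, -0.0900511)  len=0.4428
  (v8,v12,v13) [+--] → (0.1308, 0.8873, -0.0900511)–(0.1308, 0.8873, -0.3527)  len=0.2626
  (v8,v13,v9) [+-+] → (0.1308, 0.8873, -0.3527)–(0.1308, 1.16204, -0.455738)  len=0.2934
  (v9,v13,v14) [+--] → (0.1308, 1.16204, -0.455738)–(0.1308, 1.4683, -0.5706)  len=0.3271
  (v9,v14,v5) [+-+] → (0.1308, 1.4683, -0.5706)–(0.1308, 1.65292, -0.277158)  len=0.3467
  (v5,v14,v10) [+--] → (0.1308, 1.65292, -0.277158)–(0.1308, 1.8273, 0)  len=0.3275
  (v20,v25,v21) [-+-] → (0.1308, -1.8273, 0)–(0.1308, -1.65292, 0.277158)  len=0.3275
  (v21,v25,v26) [-++] → (0.1308, -1.65292, 0.277158)–(0.1308, -1.4683, 0.5706)  len=0.3467
  (v21,v26,v22) [-+-] → (0.1308, -1.4683, 0.5706)–(0.1308, -1.16204, 0.455738)  len=0.3271
  (v22,v26,v27) [-++] → (0.1308, -1.16204, 0.455738)–(0.1308, -0.8873, 0.3527)  len=0.2934
  (v22,v27,v23) [-+-] → (0.1308, -0.8873, 0.3527)–(0.1308, -0.8873, 0.0900511)  len=0.2626
  (v23,v27,v28) [-++] → (0.1308, -0.8873, 0.0900511)–(0.1308, -0.8873, -0.3527)  len=0.4428
  (v23,v28,v24) [-+-] → (0.1308, -0.8873, -0.3527)–(0.1308, -1.05028, -0.413824)  len=0.1741
  (v24,v28,v29) [-++] → (0.1308, -1.05028, -0.413824)–(0.1308, -1.4683, -0.5706)  len=0.4465
  (v24,v29,v20) [-+-] → (0.1308, -1.4683, -0.5706)–(0.1308, -1.60356, -0.355609)  len=0.2540
  (v20,v29,v25) [-++] → (0.1308, -1.60356, -0.355609)–(0.1308, -1.8273, 0)  len=0.4201

Chained into 2 loop(s):
  loop 1: 10 segments, perimeter = 3.2947
  loop 2: 10 segments, perimeter = 3.2947
Total perimeter = 6.589

loops=2 perimeter=6.589


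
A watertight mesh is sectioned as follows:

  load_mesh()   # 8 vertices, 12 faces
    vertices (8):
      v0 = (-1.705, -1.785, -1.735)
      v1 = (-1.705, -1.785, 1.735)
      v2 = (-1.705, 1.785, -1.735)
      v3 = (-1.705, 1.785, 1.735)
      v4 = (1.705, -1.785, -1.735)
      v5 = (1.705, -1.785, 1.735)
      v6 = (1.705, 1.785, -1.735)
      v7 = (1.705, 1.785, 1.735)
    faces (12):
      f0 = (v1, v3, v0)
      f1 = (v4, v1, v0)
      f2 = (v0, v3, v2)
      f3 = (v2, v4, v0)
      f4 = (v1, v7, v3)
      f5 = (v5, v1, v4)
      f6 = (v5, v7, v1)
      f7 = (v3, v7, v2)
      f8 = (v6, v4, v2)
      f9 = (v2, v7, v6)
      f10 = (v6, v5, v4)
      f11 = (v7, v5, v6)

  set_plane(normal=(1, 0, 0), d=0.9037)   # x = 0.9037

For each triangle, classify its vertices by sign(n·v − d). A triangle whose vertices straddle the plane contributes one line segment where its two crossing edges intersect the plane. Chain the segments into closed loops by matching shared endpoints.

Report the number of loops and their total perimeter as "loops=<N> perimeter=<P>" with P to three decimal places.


loops=1 perimeter=14.080

Straddling triangles (8 of 12):
  (v4,v1,v0) [+--] → (0.9037, -1.785, -0.919601)–(0.9037, -1.785, -1.735)  len=0.8154
  (v2,v4,v0) [-+-] → (0.9037, -0.946102, -1.735)–(0.9037, -1.785, -1.735)  len=0.8389
  (v1,v7,v3) [-+-] → (0.9037, 0.946102, 1.735)–(0.9037, 1.785, 1.735)  len=0.8389
  (v5,v1,v4) [+-+] → (0.9037, -1.785, 1.735)–(0.9037, -1.785, -0.919601)  len=2.6546
  (v5,v7,v1) [++-] → (0.9037, 0.946102, 1.735)–(0.9037, -1.785, 1.735)  len=2.7311
  (v3,v7,v2) [-+-] → (0.9037, 1.785, 1.735)–(0.9037, 1.785, 0.919601)  len=0.8154
  (v6,v4,v2) [++-] → (0.9037, -0.946102, -1.735)–(0.9037, 1.785, -1.735)  len=2.7311
  (v2,v7,v6) [-++] → (0.9037, 1.785, 0.919601)–(0.9037, 1.785, -1.735)  len=2.6546

Chained into 1 loop(s):
  loop 1: 8 segments, perimeter = 14.0800
Total perimeter = 14.080


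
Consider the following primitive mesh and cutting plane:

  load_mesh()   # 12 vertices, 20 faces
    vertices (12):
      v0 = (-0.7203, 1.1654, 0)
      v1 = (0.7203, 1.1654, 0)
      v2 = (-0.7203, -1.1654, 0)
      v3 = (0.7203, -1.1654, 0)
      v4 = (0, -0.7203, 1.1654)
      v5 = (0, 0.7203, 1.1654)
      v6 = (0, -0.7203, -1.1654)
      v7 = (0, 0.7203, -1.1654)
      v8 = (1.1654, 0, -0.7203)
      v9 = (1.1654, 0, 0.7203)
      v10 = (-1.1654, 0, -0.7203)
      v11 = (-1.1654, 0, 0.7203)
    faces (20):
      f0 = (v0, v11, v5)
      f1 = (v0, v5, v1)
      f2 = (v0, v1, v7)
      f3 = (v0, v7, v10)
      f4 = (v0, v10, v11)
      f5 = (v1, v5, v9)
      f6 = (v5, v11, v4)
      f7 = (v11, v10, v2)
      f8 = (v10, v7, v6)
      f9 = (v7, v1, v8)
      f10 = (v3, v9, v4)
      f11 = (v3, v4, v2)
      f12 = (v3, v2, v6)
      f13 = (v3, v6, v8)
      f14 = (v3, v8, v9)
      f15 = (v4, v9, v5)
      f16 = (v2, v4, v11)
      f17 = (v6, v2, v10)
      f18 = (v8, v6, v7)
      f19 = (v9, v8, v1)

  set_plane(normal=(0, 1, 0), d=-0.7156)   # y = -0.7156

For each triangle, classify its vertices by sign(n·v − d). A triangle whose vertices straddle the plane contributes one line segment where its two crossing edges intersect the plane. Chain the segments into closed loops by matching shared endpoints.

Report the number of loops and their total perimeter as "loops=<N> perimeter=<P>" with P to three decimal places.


loops=1 perimeter=6.148

Straddling triangles (10 of 20):
  (v5,v11,v4) [++-] → (-0.0076043, -0.7156, 1.1625)–(0, -0.7156, 1.1654)  len=0.0081
  (v11,v10,v2) [++-] → (-0.892092, -0.7156, -0.278008)–(-0.892092, -0.7156, 0.278008)  len=0.5560
  (v10,v7,v6) [++-] → (0, -0.7156, -1.1654)–(-0.0076043, -0.7156, -1.1625)  len=0.0081
  (v3,v9,v4) [-+-] → (0.892092, -0.7156, 0.278008)–(0.0076043, -0.7156, 1.1625)  len=1.2509
  (v3,v6,v8) [--+] → (0.0076043, -0.7156, -1.1625)–(0.892092, -0.7156, -0.278008)  len=1.2509
  (v3,v8,v9) [-++] → (0.892092, -0.7156, -0.278008)–(0.892092, -0.7156, 0.278008)  len=0.5560
  (v4,v9,v5) [-++] → (0.0076043, -0.7156, 1.1625)–(0, -0.7156, 1.1654)  len=0.0081
  (v2,v4,v11) [--+] → (-0.0076043, -0.7156, 1.1625)–(-0.892092, -0.7156, 0.278008)  len=1.2509
  (v6,v2,v10) [--+] → (-0.892092, -0.7156, -0.278008)–(-0.0076043, -0.7156, -1.1625)  len=1.2509
  (v8,v6,v7) [+-+] → (0.0076043, -0.7156, -1.1625)–(0, -0.7156, -1.1654)  len=0.0081

Chained into 1 loop(s):
  loop 1: 10 segments, perimeter = 6.1480
Total perimeter = 6.148


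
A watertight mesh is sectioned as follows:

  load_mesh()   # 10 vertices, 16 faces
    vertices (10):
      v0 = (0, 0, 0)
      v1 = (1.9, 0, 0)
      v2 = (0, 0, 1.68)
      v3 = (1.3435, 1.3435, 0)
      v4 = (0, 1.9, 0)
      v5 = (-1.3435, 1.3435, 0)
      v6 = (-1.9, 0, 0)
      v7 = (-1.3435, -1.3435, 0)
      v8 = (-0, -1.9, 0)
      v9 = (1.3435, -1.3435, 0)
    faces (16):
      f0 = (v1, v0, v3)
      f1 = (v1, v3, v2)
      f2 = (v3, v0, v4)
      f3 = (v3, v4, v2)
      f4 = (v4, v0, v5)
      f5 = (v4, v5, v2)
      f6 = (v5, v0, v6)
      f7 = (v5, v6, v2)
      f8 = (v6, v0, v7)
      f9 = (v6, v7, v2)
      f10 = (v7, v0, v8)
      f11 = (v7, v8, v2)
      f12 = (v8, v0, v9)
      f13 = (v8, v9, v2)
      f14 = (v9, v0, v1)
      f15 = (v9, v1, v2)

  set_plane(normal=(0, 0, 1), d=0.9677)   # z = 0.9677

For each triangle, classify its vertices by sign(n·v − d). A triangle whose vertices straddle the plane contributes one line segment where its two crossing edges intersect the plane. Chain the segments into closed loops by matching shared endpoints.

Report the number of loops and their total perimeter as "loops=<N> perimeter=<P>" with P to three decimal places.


loops=1 perimeter=4.932

Straddling triangles (8 of 16):
  (v1,v3,v2) [--+] → (0.569628, 0.569628, 0.9677)–(0.805577, 0, 0.9677)  len=0.6166
  (v3,v4,v2) [--+] → (0, 0.805577, 0.9677)–(0.569628, 0.569628, 0.9677)  len=0.6166
  (v4,v5,v2) [--+] → (-0.569628, 0.569628, 0.9677)–(0, 0.805577, 0.9677)  len=0.6166
  (v5,v6,v2) [--+] → (-0.805577, 0, 0.9677)–(-0.569628, 0.569628, 0.9677)  len=0.6166
  (v6,v7,v2) [--+] → (-0.569628, -0.569628, 0.9677)–(-0.805577, 0, 0.9677)  len=0.6166
  (v7,v8,v2) [--+] → (0, -0.805577, 0.9677)–(-0.569628, -0.569628, 0.9677)  len=0.6166
  (v8,v9,v2) [--+] → (0.569628, -0.569628, 0.9677)–(0, -0.805577, 0.9677)  len=0.6166
  (v9,v1,v2) [--+] → (0.805577, 0, 0.9677)–(0.569628, -0.569628, 0.9677)  len=0.6166

Chained into 1 loop(s):
  loop 1: 8 segments, perimeter = 4.9325
Total perimeter = 4.932


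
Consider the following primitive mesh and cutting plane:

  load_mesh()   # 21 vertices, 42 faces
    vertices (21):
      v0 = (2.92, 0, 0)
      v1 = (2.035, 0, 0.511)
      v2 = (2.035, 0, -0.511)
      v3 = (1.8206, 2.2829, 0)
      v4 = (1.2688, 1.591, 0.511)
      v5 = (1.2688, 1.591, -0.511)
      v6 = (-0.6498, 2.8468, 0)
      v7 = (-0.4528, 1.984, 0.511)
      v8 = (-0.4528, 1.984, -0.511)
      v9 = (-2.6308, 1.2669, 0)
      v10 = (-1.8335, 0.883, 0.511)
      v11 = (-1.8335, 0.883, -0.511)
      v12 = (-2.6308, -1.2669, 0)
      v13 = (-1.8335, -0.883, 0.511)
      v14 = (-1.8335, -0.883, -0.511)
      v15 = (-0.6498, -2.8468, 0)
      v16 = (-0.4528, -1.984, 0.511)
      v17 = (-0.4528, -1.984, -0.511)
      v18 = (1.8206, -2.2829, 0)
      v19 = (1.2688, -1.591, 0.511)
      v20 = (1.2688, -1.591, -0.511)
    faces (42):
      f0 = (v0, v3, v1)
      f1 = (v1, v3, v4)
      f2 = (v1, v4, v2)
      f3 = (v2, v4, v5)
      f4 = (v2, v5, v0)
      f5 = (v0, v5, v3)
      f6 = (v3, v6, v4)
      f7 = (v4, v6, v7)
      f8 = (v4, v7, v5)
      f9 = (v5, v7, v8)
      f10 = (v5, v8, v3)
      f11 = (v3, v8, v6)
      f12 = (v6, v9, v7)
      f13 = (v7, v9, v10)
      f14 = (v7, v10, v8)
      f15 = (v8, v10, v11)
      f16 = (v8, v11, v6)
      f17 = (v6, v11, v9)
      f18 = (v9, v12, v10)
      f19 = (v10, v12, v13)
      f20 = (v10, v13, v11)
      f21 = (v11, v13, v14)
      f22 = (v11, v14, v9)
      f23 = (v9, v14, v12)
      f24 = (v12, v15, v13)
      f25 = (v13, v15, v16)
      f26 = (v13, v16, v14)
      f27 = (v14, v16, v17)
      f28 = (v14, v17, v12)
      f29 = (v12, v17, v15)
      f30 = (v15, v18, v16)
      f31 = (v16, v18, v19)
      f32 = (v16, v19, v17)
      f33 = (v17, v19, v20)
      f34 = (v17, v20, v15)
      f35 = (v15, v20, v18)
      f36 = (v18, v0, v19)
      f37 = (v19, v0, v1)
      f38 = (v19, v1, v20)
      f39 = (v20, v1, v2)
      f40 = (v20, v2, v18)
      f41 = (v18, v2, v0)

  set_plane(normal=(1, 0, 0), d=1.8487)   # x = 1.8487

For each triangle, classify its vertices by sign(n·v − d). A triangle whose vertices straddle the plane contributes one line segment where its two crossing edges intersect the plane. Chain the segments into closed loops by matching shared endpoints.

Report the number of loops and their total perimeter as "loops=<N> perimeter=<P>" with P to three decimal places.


Straddling triangles (12 of 42):
  (v0,v3,v1) [+-+] → (1.8487, 2.22455, 0)–(1.8487, 1.9837, 0.0669734)  len=0.2500
  (v1,v3,v4) [+--] → (1.8487, 1.9837, 0.0669734)–(1.8487, 0.386848, 0.511)  len=1.6574
  (v1,v4,v2) [+-+] → (1.8487, 0.386848, 0.511)–(1.8487, 0.386848, -0.262503)  len=0.7735
  (v2,v4,v5) [+--] → (1.8487, 0.386848, -0.262503)–(1.8487, 0.386848, -0.511)  len=0.2485
  (v2,v5,v0) [+-+] → (1.8487, 0.386848, -0.511)–(1.8487, 1.03224, -0.331537)  len=0.6699
  (v0,v5,v3) [+--] → (1.8487, 1.03224, -0.331537)–(1.8487, 2.22455, 0)  len=1.2375
  (v18,v0,v19) [-+-] → (1.8487, -2.22455, 0)–(1.8487, -1.03224, 0.331537)  len=1.2375
  (v19,v0,v1) [-++] → (1.8487, -1.03224, 0.331537)–(1.8487, -0.386848, 0.511)  len=0.6699
  (v19,v1,v20) [-+-] → (1.8487, -0.386848, 0.511)–(1.8487, -0.386848, 0.262503)  len=0.2485
  (v20,v1,v2) [-++] → (1.8487, -0.386848, 0.262503)–(1.8487, -0.386848, -0.511)  len=0.7735
  (v20,v2,v18) [-+-] → (1.8487, -0.386848, -0.511)–(1.8487, -1.9837, -0.0669734)  len=1.6574
  (v18,v2,v0) [-++] → (1.8487, -1.9837, -0.0669734)–(1.8487, -2.22455, 0)  len=0.2500

Chained into 2 loop(s):
  loop 1: 6 segments, perimeter = 4.8368
  loop 2: 6 segments, perimeter = 4.8368
Total perimeter = 9.674

loops=2 perimeter=9.674


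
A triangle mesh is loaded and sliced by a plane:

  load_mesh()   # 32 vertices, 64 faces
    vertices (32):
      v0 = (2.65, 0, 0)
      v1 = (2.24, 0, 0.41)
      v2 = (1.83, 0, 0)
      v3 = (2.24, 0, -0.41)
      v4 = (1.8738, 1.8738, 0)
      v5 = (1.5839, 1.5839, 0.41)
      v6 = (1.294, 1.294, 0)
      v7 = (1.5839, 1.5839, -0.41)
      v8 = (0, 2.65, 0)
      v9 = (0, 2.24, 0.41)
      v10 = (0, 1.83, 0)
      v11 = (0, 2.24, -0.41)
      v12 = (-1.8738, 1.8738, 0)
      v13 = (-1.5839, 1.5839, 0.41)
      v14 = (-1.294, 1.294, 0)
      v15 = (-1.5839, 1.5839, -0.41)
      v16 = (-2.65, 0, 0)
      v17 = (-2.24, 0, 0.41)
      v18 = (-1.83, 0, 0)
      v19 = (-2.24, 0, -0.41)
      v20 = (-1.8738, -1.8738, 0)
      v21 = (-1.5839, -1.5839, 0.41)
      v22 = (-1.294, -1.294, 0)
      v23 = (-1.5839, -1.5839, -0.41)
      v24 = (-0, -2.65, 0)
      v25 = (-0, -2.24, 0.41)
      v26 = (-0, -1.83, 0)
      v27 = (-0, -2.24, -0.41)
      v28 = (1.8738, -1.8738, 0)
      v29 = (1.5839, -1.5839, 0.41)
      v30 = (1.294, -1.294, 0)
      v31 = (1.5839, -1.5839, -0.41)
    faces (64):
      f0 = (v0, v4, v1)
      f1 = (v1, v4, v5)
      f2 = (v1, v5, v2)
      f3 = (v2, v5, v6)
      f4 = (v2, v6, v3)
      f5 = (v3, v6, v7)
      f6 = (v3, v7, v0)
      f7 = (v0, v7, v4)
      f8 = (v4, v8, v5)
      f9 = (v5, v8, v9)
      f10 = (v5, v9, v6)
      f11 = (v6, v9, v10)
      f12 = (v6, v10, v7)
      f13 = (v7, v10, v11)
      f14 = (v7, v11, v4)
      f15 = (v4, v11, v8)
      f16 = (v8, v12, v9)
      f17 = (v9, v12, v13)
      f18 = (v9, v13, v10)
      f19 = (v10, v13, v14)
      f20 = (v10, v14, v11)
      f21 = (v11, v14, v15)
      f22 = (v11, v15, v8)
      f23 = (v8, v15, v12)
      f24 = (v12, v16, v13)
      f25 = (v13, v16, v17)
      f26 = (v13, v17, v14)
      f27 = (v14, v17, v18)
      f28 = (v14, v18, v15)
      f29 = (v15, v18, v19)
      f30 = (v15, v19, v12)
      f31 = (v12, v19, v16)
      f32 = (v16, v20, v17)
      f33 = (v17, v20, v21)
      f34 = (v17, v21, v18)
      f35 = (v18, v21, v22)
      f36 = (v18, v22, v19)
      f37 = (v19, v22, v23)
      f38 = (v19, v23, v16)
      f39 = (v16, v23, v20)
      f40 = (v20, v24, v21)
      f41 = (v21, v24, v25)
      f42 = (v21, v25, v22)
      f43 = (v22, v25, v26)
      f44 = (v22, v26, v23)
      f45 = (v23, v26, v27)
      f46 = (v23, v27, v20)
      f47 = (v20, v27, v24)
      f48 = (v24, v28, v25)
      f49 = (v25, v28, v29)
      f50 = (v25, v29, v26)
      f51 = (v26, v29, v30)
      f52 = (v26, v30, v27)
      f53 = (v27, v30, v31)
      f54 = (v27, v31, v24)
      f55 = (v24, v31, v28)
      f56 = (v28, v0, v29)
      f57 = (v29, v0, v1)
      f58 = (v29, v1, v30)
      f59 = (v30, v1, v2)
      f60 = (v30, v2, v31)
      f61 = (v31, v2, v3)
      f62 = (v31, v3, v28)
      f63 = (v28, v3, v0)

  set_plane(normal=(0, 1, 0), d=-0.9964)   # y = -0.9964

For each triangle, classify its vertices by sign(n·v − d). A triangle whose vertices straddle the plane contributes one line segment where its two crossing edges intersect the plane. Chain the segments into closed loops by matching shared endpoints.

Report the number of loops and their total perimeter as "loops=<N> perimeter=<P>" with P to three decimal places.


loops=2 perimeter=4.639

Straddling triangles (16 of 64):
  (v16,v20,v17) [+-+] → (-2.23725, -0.9964, 0)–(-2.04527, -0.9964, 0.191981)  len=0.2715
  (v17,v20,v21) [+--] → (-2.04527, -0.9964, 0.191981)–(-1.82726, -0.9964, 0.41)  len=0.3083
  (v17,v21,v18) [+-+] → (-1.82726, -0.9964, 0.41)–(-1.67518, -0.9964, 0.257923)  len=0.2151
  (v18,v21,v22) [+--] → (-1.67518, -0.9964, 0.257923)–(-1.41727, -0.9964, 0)  len=0.3648
  (v18,v22,v19) [+-+] → (-1.41727, -0.9964, 0)–(-1.51157, -0.9964, -0.0942937)  len=0.1334
  (v19,v22,v23) [+--] → (-1.51157, -0.9964, -0.0942937)–(-1.82726, -0.9964, -0.41)  len=0.4465
  (v19,v23,v16) [+-+] → (-1.82726, -0.9964, -0.41)–(-1.97934, -0.9964, -0.257923)  len=0.2151
  (v16,v23,v20) [+--] → (-1.97934, -0.9964, -0.257923)–(-2.23725, -0.9964, 0)  len=0.3648
  (v28,v0,v29) [-+-] → (2.23725, -0.9964, 0)–(1.97934, -0.9964, 0.257923)  len=0.3648
  (v29,v0,v1) [-++] → (1.97934, -0.9964, 0.257923)–(1.82726, -0.9964, 0.41)  len=0.2151
  (v29,v1,v30) [-+-] → (1.82726, -0.9964, 0.41)–(1.51157, -0.9964, 0.0942937)  len=0.4465
  (v30,v1,v2) [-++] → (1.51157, -0.9964, 0.0942937)–(1.41727, -0.9964, 0)  len=0.1334
  (v30,v2,v31) [-+-] → (1.41727, -0.9964, 0)–(1.67518, -0.9964, -0.257923)  len=0.3648
  (v31,v2,v3) [-++] → (1.67518, -0.9964, -0.257923)–(1.82726, -0.9964, -0.41)  len=0.2151
  (v31,v3,v28) [-+-] → (1.82726, -0.9964, -0.41)–(2.04527, -0.9964, -0.191981)  len=0.3083
  (v28,v3,v0) [-++] → (2.04527, -0.9964, -0.191981)–(2.23725, -0.9964, 0)  len=0.2715

Chained into 2 loop(s):
  loop 1: 8 segments, perimeter = 2.3193
  loop 2: 8 segments, perimeter = 2.3193
Total perimeter = 4.639
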